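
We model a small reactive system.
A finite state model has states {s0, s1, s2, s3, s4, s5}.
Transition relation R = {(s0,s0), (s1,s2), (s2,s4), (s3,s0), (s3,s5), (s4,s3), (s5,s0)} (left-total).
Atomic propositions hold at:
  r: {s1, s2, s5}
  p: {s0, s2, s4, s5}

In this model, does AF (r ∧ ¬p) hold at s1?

Sat(¬p) = {s1, s3}
Sat(r ∧ ¬p) = {s1}
AF (r ∧ ¬p): least fixpoint, start Z0 = {s1}, add states with every successor in Z. Already a fixed point.
Sat(AF (r ∧ ¬p)) = {s1}
s1 ∈ Sat(AF (r ∧ ¬p)) = {s1}, so the formula holds at s1.

Yes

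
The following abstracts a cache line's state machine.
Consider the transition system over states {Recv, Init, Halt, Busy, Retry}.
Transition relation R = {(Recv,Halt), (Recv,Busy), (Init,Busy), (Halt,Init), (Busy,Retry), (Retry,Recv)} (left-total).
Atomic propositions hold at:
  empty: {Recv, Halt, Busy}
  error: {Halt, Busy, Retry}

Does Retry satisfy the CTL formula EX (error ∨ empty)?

Yes

Sat(error ∨ empty) = {Recv, Halt, Busy, Retry}
Sat(EX (error ∨ empty)) = {s : some successor in {Recv, Halt, Busy, Retry}} = {Recv, Init, Busy, Retry}
Retry ∈ Sat(EX (error ∨ empty)) = {Recv, Init, Busy, Retry}, so the formula holds at Retry.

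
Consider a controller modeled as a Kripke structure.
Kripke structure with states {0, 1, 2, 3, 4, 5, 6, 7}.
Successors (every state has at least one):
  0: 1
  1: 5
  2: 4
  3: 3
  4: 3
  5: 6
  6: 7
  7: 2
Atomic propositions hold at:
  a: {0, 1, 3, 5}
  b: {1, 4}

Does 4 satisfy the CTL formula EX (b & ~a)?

Sat(~a) = {2, 4, 6, 7}
Sat(b & ~a) = {4}
Sat(EX (b & ~a)) = {s : some successor in {4}} = {2}
4 ∉ Sat(EX (b & ~a)) = {2}, so the formula does not hold at 4.

No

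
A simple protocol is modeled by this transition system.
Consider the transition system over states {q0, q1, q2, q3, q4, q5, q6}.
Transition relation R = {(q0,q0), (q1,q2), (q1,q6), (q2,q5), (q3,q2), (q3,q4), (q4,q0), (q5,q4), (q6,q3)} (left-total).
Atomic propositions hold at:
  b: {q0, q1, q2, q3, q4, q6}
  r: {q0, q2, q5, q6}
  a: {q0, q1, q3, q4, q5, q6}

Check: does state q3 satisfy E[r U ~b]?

Sat(~b) = {q5}
E[r U ~b]: least fixpoint, start Z0 = Sat(~b) = {q5}, add states in Sat(r) with some successor in Z. Z1 = {q2, q5}; fixed.
Sat(E[r U ~b]) = {q2, q5}
q3 ∉ Sat(E[r U ~b]) = {q2, q5}, so the formula does not hold at q3.

No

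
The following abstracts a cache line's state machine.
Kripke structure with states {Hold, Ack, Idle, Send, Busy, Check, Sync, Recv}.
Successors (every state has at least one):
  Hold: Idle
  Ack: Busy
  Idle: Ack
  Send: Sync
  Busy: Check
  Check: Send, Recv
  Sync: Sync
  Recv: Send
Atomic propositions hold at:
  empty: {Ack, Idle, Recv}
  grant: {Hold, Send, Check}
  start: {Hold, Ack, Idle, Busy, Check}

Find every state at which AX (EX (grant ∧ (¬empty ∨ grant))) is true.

Sat(¬empty) = {Hold, Send, Busy, Check, Sync}
Sat(¬empty ∨ grant) = {Hold, Send, Busy, Check, Sync}
Sat(grant ∧ (¬empty ∨ grant)) = {Hold, Send, Check}
Sat(EX (grant ∧ (¬empty ∨ grant))) = {s : some successor in {Hold, Send, Check}} = {Busy, Check, Recv}
Sat(AX (EX (grant ∧ (¬empty ∨ grant)))) = {s : every successor in {Busy, Check, Recv}} = {Ack, Busy}

{Ack, Busy}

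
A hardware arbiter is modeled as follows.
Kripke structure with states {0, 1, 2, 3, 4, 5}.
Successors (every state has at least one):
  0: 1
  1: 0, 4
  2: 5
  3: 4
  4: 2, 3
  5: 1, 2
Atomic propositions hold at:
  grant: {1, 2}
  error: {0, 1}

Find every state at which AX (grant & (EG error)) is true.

EG error: greatest fixpoint, start Z0 = {0, 1}, keep only states in Sat with some successor in Z. Already a fixed point.
Sat(EG error) = {0, 1}
Sat(grant & (EG error)) = {1}
Sat(AX (grant & (EG error))) = {s : every successor in {1}} = {0}

{0}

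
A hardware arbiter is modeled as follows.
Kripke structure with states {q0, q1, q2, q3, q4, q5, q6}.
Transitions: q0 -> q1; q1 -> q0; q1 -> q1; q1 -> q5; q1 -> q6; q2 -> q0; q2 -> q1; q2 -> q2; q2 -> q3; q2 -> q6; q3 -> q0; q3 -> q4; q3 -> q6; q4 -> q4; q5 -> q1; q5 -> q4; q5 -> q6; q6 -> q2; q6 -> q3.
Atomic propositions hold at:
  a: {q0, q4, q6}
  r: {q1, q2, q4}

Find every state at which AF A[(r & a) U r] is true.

{q0, q1, q2, q4}

Sat(r & a) = {q4}
A[(r & a) U r]: least fixpoint, start Z0 = Sat(r) = {q1, q2, q4}, add states in Sat(r & a) with every successor in Z. Already a fixed point.
Sat(A[(r & a) U r]) = {q1, q2, q4}
AF A[(r & a) U r]: least fixpoint, start Z0 = {q1, q2, q4}, add states with every successor in Z. Z1 = {q0, q1, q2, q4}; fixed.
Sat(AF A[(r & a) U r]) = {q0, q1, q2, q4}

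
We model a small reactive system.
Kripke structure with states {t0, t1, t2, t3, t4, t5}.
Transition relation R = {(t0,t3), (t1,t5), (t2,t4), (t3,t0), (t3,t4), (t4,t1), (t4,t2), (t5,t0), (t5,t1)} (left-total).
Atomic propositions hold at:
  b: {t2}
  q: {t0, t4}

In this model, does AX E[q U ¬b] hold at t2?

Sat(¬b) = {t0, t1, t3, t4, t5}
E[q U ¬b]: least fixpoint, start Z0 = Sat(¬b) = {t0, t1, t3, t4, t5}, add states in Sat(q) with some successor in Z. Already a fixed point.
Sat(E[q U ¬b]) = {t0, t1, t3, t4, t5}
Sat(AX E[q U ¬b]) = {s : every successor in {t0, t1, t3, t4, t5}} = {t0, t1, t2, t3, t5}
t2 ∈ Sat(AX E[q U ¬b]) = {t0, t1, t2, t3, t5}, so the formula holds at t2.

Yes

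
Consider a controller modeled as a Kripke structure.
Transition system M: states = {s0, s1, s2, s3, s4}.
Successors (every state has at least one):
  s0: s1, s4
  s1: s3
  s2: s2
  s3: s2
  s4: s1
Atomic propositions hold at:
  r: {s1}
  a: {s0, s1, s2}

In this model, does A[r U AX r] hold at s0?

Sat(AX r) = {s : every successor in {s1}} = {s4}
A[r U AX r]: least fixpoint, start Z0 = Sat(AX r) = {s4}, add states in Sat(r) with every successor in Z. Already a fixed point.
Sat(A[r U AX r]) = {s4}
s0 ∉ Sat(A[r U AX r]) = {s4}, so the formula does not hold at s0.

No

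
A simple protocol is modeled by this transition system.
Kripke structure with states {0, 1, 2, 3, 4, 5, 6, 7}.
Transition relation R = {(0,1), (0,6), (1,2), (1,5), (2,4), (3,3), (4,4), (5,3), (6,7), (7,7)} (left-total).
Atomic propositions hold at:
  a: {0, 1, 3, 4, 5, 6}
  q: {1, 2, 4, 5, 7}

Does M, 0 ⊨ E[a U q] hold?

Yes

E[a U q]: least fixpoint, start Z0 = Sat(q) = {1, 2, 4, 5, 7}, add states in Sat(a) with some successor in Z. Z1 = {0, 1, 2, 4, 5, 6, 7}; fixed.
Sat(E[a U q]) = {0, 1, 2, 4, 5, 6, 7}
0 ∈ Sat(E[a U q]) = {0, 1, 2, 4, 5, 6, 7}, so the formula holds at 0.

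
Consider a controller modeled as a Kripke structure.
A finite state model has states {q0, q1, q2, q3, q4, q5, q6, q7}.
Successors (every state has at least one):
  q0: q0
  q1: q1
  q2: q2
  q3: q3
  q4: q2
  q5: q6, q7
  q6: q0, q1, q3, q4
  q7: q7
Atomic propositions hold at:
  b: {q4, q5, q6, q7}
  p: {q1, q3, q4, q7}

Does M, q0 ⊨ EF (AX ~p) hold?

Yes

Sat(~p) = {q0, q2, q5, q6}
Sat(AX ~p) = {s : every successor in {q0, q2, q5, q6}} = {q0, q2, q4}
EF (AX ~p): least fixpoint, start Z0 = {q0, q2, q4}, add states with some successor in Z. Z1 = {q0, q2, q4, q6}; Z2 = {q0, q2, q4, q5, q6}; fixed.
Sat(EF (AX ~p)) = {q0, q2, q4, q5, q6}
q0 ∈ Sat(EF (AX ~p)) = {q0, q2, q4, q5, q6}, so the formula holds at q0.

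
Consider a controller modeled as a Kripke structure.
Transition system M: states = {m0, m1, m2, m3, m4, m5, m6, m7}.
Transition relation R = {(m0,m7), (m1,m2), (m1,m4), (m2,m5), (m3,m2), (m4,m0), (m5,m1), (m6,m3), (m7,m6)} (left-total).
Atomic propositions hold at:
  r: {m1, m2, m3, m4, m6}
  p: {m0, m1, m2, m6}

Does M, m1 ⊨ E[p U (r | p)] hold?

Yes

Sat(r | p) = {m0, m1, m2, m3, m4, m6}
E[p U (r | p)]: least fixpoint, start Z0 = Sat((r | p)) = {m0, m1, m2, m3, m4, m6}, add states in Sat(p) with some successor in Z. Already a fixed point.
Sat(E[p U (r | p)]) = {m0, m1, m2, m3, m4, m6}
m1 ∈ Sat(E[p U (r | p)]) = {m0, m1, m2, m3, m4, m6}, so the formula holds at m1.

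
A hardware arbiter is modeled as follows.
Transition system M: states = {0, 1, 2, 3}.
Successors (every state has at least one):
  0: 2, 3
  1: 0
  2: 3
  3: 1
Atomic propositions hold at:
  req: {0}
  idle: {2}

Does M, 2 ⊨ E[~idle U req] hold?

No

Sat(~idle) = {0, 1, 3}
E[~idle U req]: least fixpoint, start Z0 = Sat(req) = {0}, add states in Sat(~idle) with some successor in Z. Z1 = {0, 1}; Z2 = {0, 1, 3}; fixed.
Sat(E[~idle U req]) = {0, 1, 3}
2 ∉ Sat(E[~idle U req]) = {0, 1, 3}, so the formula does not hold at 2.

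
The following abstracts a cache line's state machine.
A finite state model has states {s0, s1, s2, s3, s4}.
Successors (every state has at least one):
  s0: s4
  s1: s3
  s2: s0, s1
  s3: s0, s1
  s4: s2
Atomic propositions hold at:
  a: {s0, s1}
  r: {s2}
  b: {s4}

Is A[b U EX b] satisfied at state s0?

Sat(EX b) = {s : some successor in {s4}} = {s0}
A[b U EX b]: least fixpoint, start Z0 = Sat(EX b) = {s0}, add states in Sat(b) with every successor in Z. Already a fixed point.
Sat(A[b U EX b]) = {s0}
s0 ∈ Sat(A[b U EX b]) = {s0}, so the formula holds at s0.

Yes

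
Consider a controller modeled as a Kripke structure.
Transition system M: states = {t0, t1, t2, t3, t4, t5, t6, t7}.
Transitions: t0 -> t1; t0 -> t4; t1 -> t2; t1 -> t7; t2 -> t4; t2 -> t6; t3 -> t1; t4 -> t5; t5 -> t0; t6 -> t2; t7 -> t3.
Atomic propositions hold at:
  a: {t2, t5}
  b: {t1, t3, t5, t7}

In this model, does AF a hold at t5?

AF a: least fixpoint, start Z0 = {t2, t5}, add states with every successor in Z. Z1 = {t2, t4, t5, t6}; fixed.
Sat(AF a) = {t2, t4, t5, t6}
t5 ∈ Sat(AF a) = {t2, t4, t5, t6}, so the formula holds at t5.

Yes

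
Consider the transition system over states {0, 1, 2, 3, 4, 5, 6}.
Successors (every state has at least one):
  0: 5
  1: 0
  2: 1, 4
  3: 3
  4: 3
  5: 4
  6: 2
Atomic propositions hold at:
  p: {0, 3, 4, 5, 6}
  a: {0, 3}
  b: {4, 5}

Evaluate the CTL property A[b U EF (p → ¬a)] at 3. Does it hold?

Sat(¬a) = {1, 2, 4, 5, 6}
Sat(p → ¬a) = {1, 2, 4, 5, 6}
EF (p → ¬a): least fixpoint, start Z0 = {1, 2, 4, 5, 6}, add states with some successor in Z. Z1 = {0, 1, 2, 4, 5, 6}; fixed.
Sat(EF (p → ¬a)) = {0, 1, 2, 4, 5, 6}
A[b U EF (p → ¬a)]: least fixpoint, start Z0 = Sat(EF (p → ¬a)) = {0, 1, 2, 4, 5, 6}, add states in Sat(b) with every successor in Z. Already a fixed point.
Sat(A[b U EF (p → ¬a)]) = {0, 1, 2, 4, 5, 6}
3 ∉ Sat(A[b U EF (p → ¬a)]) = {0, 1, 2, 4, 5, 6}, so the formula does not hold at 3.

No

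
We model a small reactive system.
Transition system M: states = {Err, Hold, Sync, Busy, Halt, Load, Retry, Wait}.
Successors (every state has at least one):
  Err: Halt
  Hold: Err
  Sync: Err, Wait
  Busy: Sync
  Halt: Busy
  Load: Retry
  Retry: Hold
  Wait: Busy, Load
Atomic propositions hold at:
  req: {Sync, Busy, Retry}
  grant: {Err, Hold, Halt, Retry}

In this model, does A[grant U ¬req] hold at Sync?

Sat(¬req) = {Err, Hold, Halt, Load, Wait}
A[grant U ¬req]: least fixpoint, start Z0 = Sat(¬req) = {Err, Hold, Halt, Load, Wait}, add states in Sat(grant) with every successor in Z. Z1 = {Err, Hold, Halt, Load, Retry, Wait}; fixed.
Sat(A[grant U ¬req]) = {Err, Hold, Halt, Load, Retry, Wait}
Sync ∉ Sat(A[grant U ¬req]) = {Err, Hold, Halt, Load, Retry, Wait}, so the formula does not hold at Sync.

No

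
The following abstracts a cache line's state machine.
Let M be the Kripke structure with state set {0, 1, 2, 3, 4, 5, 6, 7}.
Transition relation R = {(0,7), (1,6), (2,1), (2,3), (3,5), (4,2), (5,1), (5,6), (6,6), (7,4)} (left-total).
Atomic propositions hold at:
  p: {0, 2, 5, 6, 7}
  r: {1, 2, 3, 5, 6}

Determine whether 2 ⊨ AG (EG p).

EG p: greatest fixpoint, start Z0 = {0, 2, 5, 6, 7}, keep only states in Sat with some successor in Z. Z1 = {0, 5, 6}; Z2 = {5, 6}; fixed.
Sat(EG p) = {5, 6}
AG (EG p): greatest fixpoint, start Z0 = {5, 6}, keep only states in Sat with every successor in Z. Z1 = {6}; fixed.
Sat(AG (EG p)) = {6}
2 ∉ Sat(AG (EG p)) = {6}, so the formula does not hold at 2.

No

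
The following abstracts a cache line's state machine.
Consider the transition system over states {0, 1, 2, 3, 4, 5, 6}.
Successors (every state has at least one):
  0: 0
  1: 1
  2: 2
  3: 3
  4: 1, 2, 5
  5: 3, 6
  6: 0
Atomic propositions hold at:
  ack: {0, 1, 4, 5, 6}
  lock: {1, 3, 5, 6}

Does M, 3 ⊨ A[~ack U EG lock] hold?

Yes

Sat(~ack) = {2, 3}
EG lock: greatest fixpoint, start Z0 = {1, 3, 5, 6}, keep only states in Sat with some successor in Z. Z1 = {1, 3, 5}; fixed.
Sat(EG lock) = {1, 3, 5}
A[~ack U EG lock]: least fixpoint, start Z0 = Sat(EG lock) = {1, 3, 5}, add states in Sat(~ack) with every successor in Z. Already a fixed point.
Sat(A[~ack U EG lock]) = {1, 3, 5}
3 ∈ Sat(A[~ack U EG lock]) = {1, 3, 5}, so the formula holds at 3.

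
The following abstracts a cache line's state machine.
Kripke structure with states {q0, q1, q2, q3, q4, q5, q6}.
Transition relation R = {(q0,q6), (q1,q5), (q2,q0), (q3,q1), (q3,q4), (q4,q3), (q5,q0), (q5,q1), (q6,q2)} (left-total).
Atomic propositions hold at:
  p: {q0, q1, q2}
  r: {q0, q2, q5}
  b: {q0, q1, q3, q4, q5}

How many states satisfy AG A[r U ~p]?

Sat(~p) = {q3, q4, q5, q6}
A[r U ~p]: least fixpoint, start Z0 = Sat(~p) = {q3, q4, q5, q6}, add states in Sat(r) with every successor in Z. Z1 = {q0, q3, q4, q5, q6}; Z2 = {q0, q2, q3, q4, q5, q6}; fixed.
Sat(A[r U ~p]) = {q0, q2, q3, q4, q5, q6}
AG A[r U ~p]: greatest fixpoint, start Z0 = {q0, q2, q3, q4, q5, q6}, keep only states in Sat with every successor in Z. Z1 = {q0, q2, q4, q6}; Z2 = {q0, q2, q6}; fixed.
Sat(AG A[r U ~p]) = {q0, q2, q6}
|Sat(AG A[r U ~p])| = |{q0, q2, q6}| = 3.

3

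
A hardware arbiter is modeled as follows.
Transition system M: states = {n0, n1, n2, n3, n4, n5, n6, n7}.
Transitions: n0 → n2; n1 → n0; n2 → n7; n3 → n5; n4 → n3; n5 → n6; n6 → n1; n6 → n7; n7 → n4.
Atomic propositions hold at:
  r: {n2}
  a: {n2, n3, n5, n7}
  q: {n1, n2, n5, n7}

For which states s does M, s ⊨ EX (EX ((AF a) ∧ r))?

AF a: least fixpoint, start Z0 = {n2, n3, n5, n7}, add states with every successor in Z. Z1 = {n0, n2, n3, n4, n5, n7}; Z2 = {n0, n1, n2, n3, n4, n5, n7}; Z3 = {n0, n1, n2, n3, n4, n5, n6, n7}; fixed.
Sat(AF a) = {n0, n1, n2, n3, n4, n5, n6, n7}
Sat((AF a) ∧ r) = {n2}
Sat(EX ((AF a) ∧ r)) = {s : some successor in {n2}} = {n0}
Sat(EX (EX ((AF a) ∧ r))) = {s : some successor in {n0}} = {n1}

{n1}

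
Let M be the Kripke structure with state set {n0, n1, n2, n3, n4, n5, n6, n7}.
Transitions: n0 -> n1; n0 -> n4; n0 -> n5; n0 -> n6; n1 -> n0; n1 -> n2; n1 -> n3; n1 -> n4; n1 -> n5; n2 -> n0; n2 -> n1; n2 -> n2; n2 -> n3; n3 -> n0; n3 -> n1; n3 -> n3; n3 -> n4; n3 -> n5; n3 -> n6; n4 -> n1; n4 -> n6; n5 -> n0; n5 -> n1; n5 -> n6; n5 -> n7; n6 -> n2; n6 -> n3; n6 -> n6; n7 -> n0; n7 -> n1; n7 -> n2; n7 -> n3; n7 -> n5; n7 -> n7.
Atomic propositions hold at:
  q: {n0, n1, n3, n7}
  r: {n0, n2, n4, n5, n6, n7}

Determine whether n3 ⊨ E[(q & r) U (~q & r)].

Sat(q & r) = {n0, n7}
Sat(~q) = {n2, n4, n5, n6}
Sat(~q & r) = {n2, n4, n5, n6}
E[(q & r) U (~q & r)]: least fixpoint, start Z0 = Sat((~q & r)) = {n2, n4, n5, n6}, add states in Sat(q & r) with some successor in Z. Z1 = {n0, n2, n4, n5, n6, n7}; fixed.
Sat(E[(q & r) U (~q & r)]) = {n0, n2, n4, n5, n6, n7}
n3 ∉ Sat(E[(q & r) U (~q & r)]) = {n0, n2, n4, n5, n6, n7}, so the formula does not hold at n3.

No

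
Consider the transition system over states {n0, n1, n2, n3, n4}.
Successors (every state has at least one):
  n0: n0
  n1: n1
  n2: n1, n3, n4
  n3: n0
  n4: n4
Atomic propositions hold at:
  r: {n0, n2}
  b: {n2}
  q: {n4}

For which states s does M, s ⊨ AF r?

AF r: least fixpoint, start Z0 = {n0, n2}, add states with every successor in Z. Z1 = {n0, n2, n3}; fixed.
Sat(AF r) = {n0, n2, n3}

{n0, n2, n3}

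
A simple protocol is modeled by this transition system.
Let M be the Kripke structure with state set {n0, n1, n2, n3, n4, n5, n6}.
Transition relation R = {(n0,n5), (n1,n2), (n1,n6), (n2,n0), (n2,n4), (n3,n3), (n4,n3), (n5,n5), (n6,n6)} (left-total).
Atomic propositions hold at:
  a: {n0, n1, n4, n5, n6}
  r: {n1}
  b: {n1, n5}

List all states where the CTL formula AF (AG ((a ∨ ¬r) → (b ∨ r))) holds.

Sat(¬r) = {n0, n2, n3, n4, n5, n6}
Sat(a ∨ ¬r) = {n0, n1, n2, n3, n4, n5, n6}
Sat(b ∨ r) = {n1, n5}
Sat((a ∨ ¬r) → (b ∨ r)) = {n1, n5}
AG ((a ∨ ¬r) → (b ∨ r)): greatest fixpoint, start Z0 = {n1, n5}, keep only states in Sat with every successor in Z. Z1 = {n5}; fixed.
Sat(AG ((a ∨ ¬r) → (b ∨ r))) = {n5}
AF (AG ((a ∨ ¬r) → (b ∨ r))): least fixpoint, start Z0 = {n5}, add states with every successor in Z. Z1 = {n0, n5}; fixed.
Sat(AF (AG ((a ∨ ¬r) → (b ∨ r)))) = {n0, n5}

{n0, n5}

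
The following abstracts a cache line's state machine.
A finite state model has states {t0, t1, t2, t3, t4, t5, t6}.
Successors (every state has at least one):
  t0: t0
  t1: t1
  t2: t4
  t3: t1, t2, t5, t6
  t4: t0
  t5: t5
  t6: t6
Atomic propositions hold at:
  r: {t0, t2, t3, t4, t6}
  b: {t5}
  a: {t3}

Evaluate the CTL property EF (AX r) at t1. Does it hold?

No

Sat(AX r) = {s : every successor in {t0, t2, t3, t4, t6}} = {t0, t2, t4, t6}
EF (AX r): least fixpoint, start Z0 = {t0, t2, t4, t6}, add states with some successor in Z. Z1 = {t0, t2, t3, t4, t6}; fixed.
Sat(EF (AX r)) = {t0, t2, t3, t4, t6}
t1 ∉ Sat(EF (AX r)) = {t0, t2, t3, t4, t6}, so the formula does not hold at t1.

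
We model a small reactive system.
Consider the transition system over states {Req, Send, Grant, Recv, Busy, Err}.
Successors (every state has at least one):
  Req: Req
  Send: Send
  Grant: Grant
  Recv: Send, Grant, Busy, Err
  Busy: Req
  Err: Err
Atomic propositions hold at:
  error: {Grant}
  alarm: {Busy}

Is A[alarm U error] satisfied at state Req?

No

A[alarm U error]: least fixpoint, start Z0 = Sat(error) = {Grant}, add states in Sat(alarm) with every successor in Z. Already a fixed point.
Sat(A[alarm U error]) = {Grant}
Req ∉ Sat(A[alarm U error]) = {Grant}, so the formula does not hold at Req.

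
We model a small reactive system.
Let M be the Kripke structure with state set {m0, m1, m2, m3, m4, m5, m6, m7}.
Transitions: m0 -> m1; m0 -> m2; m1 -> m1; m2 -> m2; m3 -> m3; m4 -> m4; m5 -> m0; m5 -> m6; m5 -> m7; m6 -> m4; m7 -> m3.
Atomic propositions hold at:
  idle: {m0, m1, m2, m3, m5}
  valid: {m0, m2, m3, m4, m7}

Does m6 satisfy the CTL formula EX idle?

Sat(EX idle) = {s : some successor in {m0, m1, m2, m3, m5}} = {m0, m1, m2, m3, m5, m7}
m6 ∉ Sat(EX idle) = {m0, m1, m2, m3, m5, m7}, so the formula does not hold at m6.

No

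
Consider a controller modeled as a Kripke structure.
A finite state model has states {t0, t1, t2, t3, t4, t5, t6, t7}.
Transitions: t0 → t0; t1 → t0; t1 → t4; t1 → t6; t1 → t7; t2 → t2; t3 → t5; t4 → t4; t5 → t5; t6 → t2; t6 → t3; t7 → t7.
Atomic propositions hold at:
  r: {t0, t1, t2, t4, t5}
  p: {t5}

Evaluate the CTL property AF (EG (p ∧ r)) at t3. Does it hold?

Sat(p ∧ r) = {t5}
EG (p ∧ r): greatest fixpoint, start Z0 = {t5}, keep only states in Sat with some successor in Z. Already a fixed point.
Sat(EG (p ∧ r)) = {t5}
AF (EG (p ∧ r)): least fixpoint, start Z0 = {t5}, add states with every successor in Z. Z1 = {t3, t5}; fixed.
Sat(AF (EG (p ∧ r))) = {t3, t5}
t3 ∈ Sat(AF (EG (p ∧ r))) = {t3, t5}, so the formula holds at t3.

Yes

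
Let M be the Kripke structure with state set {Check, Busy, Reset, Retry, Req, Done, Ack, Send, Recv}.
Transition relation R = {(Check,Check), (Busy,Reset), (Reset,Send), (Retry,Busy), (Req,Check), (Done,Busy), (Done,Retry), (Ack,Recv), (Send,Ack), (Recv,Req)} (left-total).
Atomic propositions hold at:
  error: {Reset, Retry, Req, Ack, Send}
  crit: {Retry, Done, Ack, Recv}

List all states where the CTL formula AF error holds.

{Busy, Reset, Retry, Req, Done, Ack, Send, Recv}

AF error: least fixpoint, start Z0 = {Reset, Retry, Req, Ack, Send}, add states with every successor in Z. Z1 = {Busy, Reset, Retry, Req, Ack, Send, Recv}; Z2 = {Busy, Reset, Retry, Req, Done, Ack, Send, Recv}; fixed.
Sat(AF error) = {Busy, Reset, Retry, Req, Done, Ack, Send, Recv}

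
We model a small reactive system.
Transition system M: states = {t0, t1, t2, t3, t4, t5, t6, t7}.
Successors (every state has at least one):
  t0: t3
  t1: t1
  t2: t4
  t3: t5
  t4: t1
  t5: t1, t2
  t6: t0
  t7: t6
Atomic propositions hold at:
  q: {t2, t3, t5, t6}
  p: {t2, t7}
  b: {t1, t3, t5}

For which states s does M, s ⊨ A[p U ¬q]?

{t0, t1, t2, t4, t7}

Sat(¬q) = {t0, t1, t4, t7}
A[p U ¬q]: least fixpoint, start Z0 = Sat(¬q) = {t0, t1, t4, t7}, add states in Sat(p) with every successor in Z. Z1 = {t0, t1, t2, t4, t7}; fixed.
Sat(A[p U ¬q]) = {t0, t1, t2, t4, t7}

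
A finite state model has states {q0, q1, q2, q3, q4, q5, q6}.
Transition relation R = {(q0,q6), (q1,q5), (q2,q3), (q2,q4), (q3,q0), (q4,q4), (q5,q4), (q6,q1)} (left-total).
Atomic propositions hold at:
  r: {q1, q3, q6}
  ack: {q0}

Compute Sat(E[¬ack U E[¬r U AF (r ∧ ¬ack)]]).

{q0, q1, q2, q3, q6}

Sat(¬ack) = {q1, q2, q3, q4, q5, q6}
Sat(¬r) = {q0, q2, q4, q5}
Sat(r ∧ ¬ack) = {q1, q3, q6}
AF (r ∧ ¬ack): least fixpoint, start Z0 = {q1, q3, q6}, add states with every successor in Z. Z1 = {q0, q1, q3, q6}; fixed.
Sat(AF (r ∧ ¬ack)) = {q0, q1, q3, q6}
E[¬r U AF (r ∧ ¬ack)]: least fixpoint, start Z0 = Sat(AF (r ∧ ¬ack)) = {q0, q1, q3, q6}, add states in Sat(¬r) with some successor in Z. Z1 = {q0, q1, q2, q3, q6}; fixed.
Sat(E[¬r U AF (r ∧ ¬ack)]) = {q0, q1, q2, q3, q6}
E[¬ack U E[¬r U AF (r ∧ ¬ack)]]: least fixpoint, start Z0 = Sat(E[¬r U AF (r ∧ ¬ack)]) = {q0, q1, q2, q3, q6}, add states in Sat(¬ack) with some successor in Z. Already a fixed point.
Sat(E[¬ack U E[¬r U AF (r ∧ ¬ack)]]) = {q0, q1, q2, q3, q6}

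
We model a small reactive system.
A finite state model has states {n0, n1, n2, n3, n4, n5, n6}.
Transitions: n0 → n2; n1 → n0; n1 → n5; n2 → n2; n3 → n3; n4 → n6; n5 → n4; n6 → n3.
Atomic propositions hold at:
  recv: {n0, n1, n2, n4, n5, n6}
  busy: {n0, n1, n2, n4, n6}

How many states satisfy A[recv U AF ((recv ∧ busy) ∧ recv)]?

Sat(recv ∧ busy) = {n0, n1, n2, n4, n6}
Sat((recv ∧ busy) ∧ recv) = {n0, n1, n2, n4, n6}
AF ((recv ∧ busy) ∧ recv): least fixpoint, start Z0 = {n0, n1, n2, n4, n6}, add states with every successor in Z. Z1 = {n0, n1, n2, n4, n5, n6}; fixed.
Sat(AF ((recv ∧ busy) ∧ recv)) = {n0, n1, n2, n4, n5, n6}
A[recv U AF ((recv ∧ busy) ∧ recv)]: least fixpoint, start Z0 = Sat(AF ((recv ∧ busy) ∧ recv)) = {n0, n1, n2, n4, n5, n6}, add states in Sat(recv) with every successor in Z. Already a fixed point.
Sat(A[recv U AF ((recv ∧ busy) ∧ recv)]) = {n0, n1, n2, n4, n5, n6}
|Sat(A[recv U AF ((recv ∧ busy) ∧ recv)])| = |{n0, n1, n2, n4, n5, n6}| = 6.

6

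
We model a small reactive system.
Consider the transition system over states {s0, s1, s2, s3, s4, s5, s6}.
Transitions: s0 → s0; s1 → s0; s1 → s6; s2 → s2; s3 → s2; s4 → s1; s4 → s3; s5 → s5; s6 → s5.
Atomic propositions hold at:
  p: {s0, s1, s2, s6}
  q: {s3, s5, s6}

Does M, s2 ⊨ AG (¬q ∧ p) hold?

Yes

Sat(¬q) = {s0, s1, s2, s4}
Sat(¬q ∧ p) = {s0, s1, s2}
AG (¬q ∧ p): greatest fixpoint, start Z0 = {s0, s1, s2}, keep only states in Sat with every successor in Z. Z1 = {s0, s2}; fixed.
Sat(AG (¬q ∧ p)) = {s0, s2}
s2 ∈ Sat(AG (¬q ∧ p)) = {s0, s2}, so the formula holds at s2.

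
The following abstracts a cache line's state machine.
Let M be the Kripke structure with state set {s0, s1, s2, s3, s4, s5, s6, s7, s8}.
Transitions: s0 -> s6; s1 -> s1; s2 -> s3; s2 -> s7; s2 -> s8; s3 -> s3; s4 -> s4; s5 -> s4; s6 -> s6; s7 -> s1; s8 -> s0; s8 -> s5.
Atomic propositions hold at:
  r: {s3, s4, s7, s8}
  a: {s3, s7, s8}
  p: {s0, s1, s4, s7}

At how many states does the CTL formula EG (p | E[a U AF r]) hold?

AF r: least fixpoint, start Z0 = {s3, s4, s7, s8}, add states with every successor in Z. Z1 = {s2, s3, s4, s5, s7, s8}; fixed.
Sat(AF r) = {s2, s3, s4, s5, s7, s8}
E[a U AF r]: least fixpoint, start Z0 = Sat(AF r) = {s2, s3, s4, s5, s7, s8}, add states in Sat(a) with some successor in Z. Already a fixed point.
Sat(E[a U AF r]) = {s2, s3, s4, s5, s7, s8}
Sat(p | E[a U AF r]) = {s0, s1, s2, s3, s4, s5, s7, s8}
EG (p | E[a U AF r]): greatest fixpoint, start Z0 = {s0, s1, s2, s3, s4, s5, s7, s8}, keep only states in Sat with some successor in Z. Z1 = {s1, s2, s3, s4, s5, s7, s8}; fixed.
Sat(EG (p | E[a U AF r])) = {s1, s2, s3, s4, s5, s7, s8}
|Sat(EG (p | E[a U AF r]))| = |{s1, s2, s3, s4, s5, s7, s8}| = 7.

7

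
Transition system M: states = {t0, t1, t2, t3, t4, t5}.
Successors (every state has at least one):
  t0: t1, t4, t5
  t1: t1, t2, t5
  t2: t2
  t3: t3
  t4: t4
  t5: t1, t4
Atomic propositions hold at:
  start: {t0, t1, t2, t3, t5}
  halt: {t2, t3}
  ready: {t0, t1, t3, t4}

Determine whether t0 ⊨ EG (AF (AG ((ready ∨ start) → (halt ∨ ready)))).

Sat(ready ∨ start) = {t0, t1, t2, t3, t4, t5}
Sat(halt ∨ ready) = {t0, t1, t2, t3, t4}
Sat((ready ∨ start) → (halt ∨ ready)) = {t0, t1, t2, t3, t4}
AG ((ready ∨ start) → (halt ∨ ready)): greatest fixpoint, start Z0 = {t0, t1, t2, t3, t4}, keep only states in Sat with every successor in Z. Z1 = {t2, t3, t4}; fixed.
Sat(AG ((ready ∨ start) → (halt ∨ ready))) = {t2, t3, t4}
AF (AG ((ready ∨ start) → (halt ∨ ready))): least fixpoint, start Z0 = {t2, t3, t4}, add states with every successor in Z. Already a fixed point.
Sat(AF (AG ((ready ∨ start) → (halt ∨ ready)))) = {t2, t3, t4}
EG (AF (AG ((ready ∨ start) → (halt ∨ ready)))): greatest fixpoint, start Z0 = {t2, t3, t4}, keep only states in Sat with some successor in Z. Already a fixed point.
Sat(EG (AF (AG ((ready ∨ start) → (halt ∨ ready))))) = {t2, t3, t4}
t0 ∉ Sat(EG (AF (AG ((ready ∨ start) → (halt ∨ ready))))) = {t2, t3, t4}, so the formula does not hold at t0.

No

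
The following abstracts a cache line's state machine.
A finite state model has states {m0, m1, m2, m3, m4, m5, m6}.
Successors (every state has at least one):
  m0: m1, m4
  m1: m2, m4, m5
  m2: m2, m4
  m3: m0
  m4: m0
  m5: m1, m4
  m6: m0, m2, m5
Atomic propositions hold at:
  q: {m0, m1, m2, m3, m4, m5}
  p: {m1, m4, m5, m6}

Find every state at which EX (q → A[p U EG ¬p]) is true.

{m1, m2, m6}

Sat(¬p) = {m0, m2, m3}
EG ¬p: greatest fixpoint, start Z0 = {m0, m2, m3}, keep only states in Sat with some successor in Z. Z1 = {m2, m3}; Z2 = {m2}; fixed.
Sat(EG ¬p) = {m2}
A[p U EG ¬p]: least fixpoint, start Z0 = Sat(EG ¬p) = {m2}, add states in Sat(p) with every successor in Z. Already a fixed point.
Sat(A[p U EG ¬p]) = {m2}
Sat(q → A[p U EG ¬p]) = {m2, m6}
Sat(EX (q → A[p U EG ¬p])) = {s : some successor in {m2, m6}} = {m1, m2, m6}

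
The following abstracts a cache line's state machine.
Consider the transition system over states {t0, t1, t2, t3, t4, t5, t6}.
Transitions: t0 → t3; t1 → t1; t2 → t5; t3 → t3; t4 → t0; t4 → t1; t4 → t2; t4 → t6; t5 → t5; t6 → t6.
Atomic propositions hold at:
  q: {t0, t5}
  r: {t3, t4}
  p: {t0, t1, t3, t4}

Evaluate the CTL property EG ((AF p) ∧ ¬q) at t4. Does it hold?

AF p: least fixpoint, start Z0 = {t0, t1, t3, t4}, add states with every successor in Z. Already a fixed point.
Sat(AF p) = {t0, t1, t3, t4}
Sat(¬q) = {t1, t2, t3, t4, t6}
Sat((AF p) ∧ ¬q) = {t1, t3, t4}
EG ((AF p) ∧ ¬q): greatest fixpoint, start Z0 = {t1, t3, t4}, keep only states in Sat with some successor in Z. Already a fixed point.
Sat(EG ((AF p) ∧ ¬q)) = {t1, t3, t4}
t4 ∈ Sat(EG ((AF p) ∧ ¬q)) = {t1, t3, t4}, so the formula holds at t4.

Yes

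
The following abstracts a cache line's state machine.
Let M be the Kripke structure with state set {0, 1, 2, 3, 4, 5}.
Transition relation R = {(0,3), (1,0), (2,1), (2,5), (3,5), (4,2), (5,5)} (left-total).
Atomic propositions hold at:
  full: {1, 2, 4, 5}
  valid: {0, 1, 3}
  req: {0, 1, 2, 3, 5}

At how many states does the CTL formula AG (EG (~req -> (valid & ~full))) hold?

Sat(~req) = {4}
Sat(~full) = {0, 3}
Sat(valid & ~full) = {0, 3}
Sat(~req -> (valid & ~full)) = {0, 1, 2, 3, 5}
EG (~req -> (valid & ~full)): greatest fixpoint, start Z0 = {0, 1, 2, 3, 5}, keep only states in Sat with some successor in Z. Already a fixed point.
Sat(EG (~req -> (valid & ~full))) = {0, 1, 2, 3, 5}
AG (EG (~req -> (valid & ~full))): greatest fixpoint, start Z0 = {0, 1, 2, 3, 5}, keep only states in Sat with every successor in Z. Already a fixed point.
Sat(AG (EG (~req -> (valid & ~full)))) = {0, 1, 2, 3, 5}
|Sat(AG (EG (~req -> (valid & ~full))))| = |{0, 1, 2, 3, 5}| = 5.

5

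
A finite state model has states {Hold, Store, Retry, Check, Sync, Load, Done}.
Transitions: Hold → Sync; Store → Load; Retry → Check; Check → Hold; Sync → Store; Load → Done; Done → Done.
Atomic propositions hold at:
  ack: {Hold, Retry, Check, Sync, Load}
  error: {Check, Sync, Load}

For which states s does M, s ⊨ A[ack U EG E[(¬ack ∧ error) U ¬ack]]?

Sat(¬ack) = {Store, Done}
Sat(¬ack ∧ error) = ∅
E[(¬ack ∧ error) U ¬ack]: least fixpoint, start Z0 = Sat(¬ack) = {Store, Done}, add states in Sat(¬ack ∧ error) with some successor in Z. Already a fixed point.
Sat(E[(¬ack ∧ error) U ¬ack]) = {Store, Done}
EG E[(¬ack ∧ error) U ¬ack]: greatest fixpoint, start Z0 = {Store, Done}, keep only states in Sat with some successor in Z. Z1 = {Done}; fixed.
Sat(EG E[(¬ack ∧ error) U ¬ack]) = {Done}
A[ack U EG E[(¬ack ∧ error) U ¬ack]]: least fixpoint, start Z0 = Sat(EG E[(¬ack ∧ error) U ¬ack]) = {Done}, add states in Sat(ack) with every successor in Z. Z1 = {Load, Done}; fixed.
Sat(A[ack U EG E[(¬ack ∧ error) U ¬ack]]) = {Load, Done}

{Load, Done}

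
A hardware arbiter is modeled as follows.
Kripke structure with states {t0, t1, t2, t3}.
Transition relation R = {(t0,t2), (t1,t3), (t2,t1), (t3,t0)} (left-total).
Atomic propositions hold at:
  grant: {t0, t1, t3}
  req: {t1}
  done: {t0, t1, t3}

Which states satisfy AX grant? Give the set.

Sat(AX grant) = {s : every successor in {t0, t1, t3}} = {t1, t2, t3}

{t1, t2, t3}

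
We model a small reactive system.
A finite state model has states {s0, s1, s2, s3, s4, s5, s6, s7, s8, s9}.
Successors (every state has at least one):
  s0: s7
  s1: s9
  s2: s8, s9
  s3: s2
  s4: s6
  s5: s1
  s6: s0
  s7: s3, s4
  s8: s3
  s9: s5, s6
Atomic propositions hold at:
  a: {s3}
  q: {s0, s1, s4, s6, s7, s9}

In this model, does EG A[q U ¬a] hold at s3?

No

Sat(¬a) = {s0, s1, s2, s4, s5, s6, s7, s8, s9}
A[q U ¬a]: least fixpoint, start Z0 = Sat(¬a) = {s0, s1, s2, s4, s5, s6, s7, s8, s9}, add states in Sat(q) with every successor in Z. Already a fixed point.
Sat(A[q U ¬a]) = {s0, s1, s2, s4, s5, s6, s7, s8, s9}
EG A[q U ¬a]: greatest fixpoint, start Z0 = {s0, s1, s2, s4, s5, s6, s7, s8, s9}, keep only states in Sat with some successor in Z. Z1 = {s0, s1, s2, s4, s5, s6, s7, s9}; fixed.
Sat(EG A[q U ¬a]) = {s0, s1, s2, s4, s5, s6, s7, s9}
s3 ∉ Sat(EG A[q U ¬a]) = {s0, s1, s2, s4, s5, s6, s7, s9}, so the formula does not hold at s3.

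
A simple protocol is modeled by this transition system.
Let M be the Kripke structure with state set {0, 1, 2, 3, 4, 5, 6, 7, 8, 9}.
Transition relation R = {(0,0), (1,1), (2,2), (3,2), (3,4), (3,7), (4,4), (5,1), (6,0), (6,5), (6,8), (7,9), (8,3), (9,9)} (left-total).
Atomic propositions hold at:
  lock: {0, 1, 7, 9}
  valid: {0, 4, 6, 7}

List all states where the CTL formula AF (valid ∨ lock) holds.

{0, 1, 4, 5, 6, 7, 9}

Sat(valid ∨ lock) = {0, 1, 4, 6, 7, 9}
AF (valid ∨ lock): least fixpoint, start Z0 = {0, 1, 4, 6, 7, 9}, add states with every successor in Z. Z1 = {0, 1, 4, 5, 6, 7, 9}; fixed.
Sat(AF (valid ∨ lock)) = {0, 1, 4, 5, 6, 7, 9}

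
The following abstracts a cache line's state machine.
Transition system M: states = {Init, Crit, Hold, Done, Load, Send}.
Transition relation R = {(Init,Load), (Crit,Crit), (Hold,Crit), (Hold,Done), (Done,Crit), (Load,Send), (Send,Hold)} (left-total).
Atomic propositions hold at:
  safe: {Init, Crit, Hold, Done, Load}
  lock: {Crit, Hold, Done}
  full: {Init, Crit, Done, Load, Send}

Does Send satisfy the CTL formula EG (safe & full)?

Sat(safe & full) = {Init, Crit, Done, Load}
EG (safe & full): greatest fixpoint, start Z0 = {Init, Crit, Done, Load}, keep only states in Sat with some successor in Z. Z1 = {Init, Crit, Done}; Z2 = {Crit, Done}; fixed.
Sat(EG (safe & full)) = {Crit, Done}
Send ∉ Sat(EG (safe & full)) = {Crit, Done}, so the formula does not hold at Send.

No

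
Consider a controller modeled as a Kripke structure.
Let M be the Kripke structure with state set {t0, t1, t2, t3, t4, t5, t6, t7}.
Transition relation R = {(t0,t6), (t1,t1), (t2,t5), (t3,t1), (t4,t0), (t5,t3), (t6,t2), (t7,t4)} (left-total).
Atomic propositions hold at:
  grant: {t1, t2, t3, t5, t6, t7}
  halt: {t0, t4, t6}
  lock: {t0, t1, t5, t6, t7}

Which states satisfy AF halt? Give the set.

{t0, t4, t6, t7}

AF halt: least fixpoint, start Z0 = {t0, t4, t6}, add states with every successor in Z. Z1 = {t0, t4, t6, t7}; fixed.
Sat(AF halt) = {t0, t4, t6, t7}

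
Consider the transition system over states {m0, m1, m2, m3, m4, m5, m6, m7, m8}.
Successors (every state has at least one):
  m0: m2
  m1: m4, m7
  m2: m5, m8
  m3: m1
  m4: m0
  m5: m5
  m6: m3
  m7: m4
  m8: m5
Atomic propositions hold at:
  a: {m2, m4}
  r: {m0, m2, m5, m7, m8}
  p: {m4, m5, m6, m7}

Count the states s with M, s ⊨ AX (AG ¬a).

3

Sat(¬a) = {m0, m1, m3, m5, m6, m7, m8}
AG ¬a: greatest fixpoint, start Z0 = {m0, m1, m3, m5, m6, m7, m8}, keep only states in Sat with every successor in Z. Z1 = {m3, m5, m6, m8}; Z2 = {m5, m6, m8}; Z3 = {m5, m8}; fixed.
Sat(AG ¬a) = {m5, m8}
Sat(AX (AG ¬a)) = {s : every successor in {m5, m8}} = {m2, m5, m8}
|Sat(AX (AG ¬a))| = |{m2, m5, m8}| = 3.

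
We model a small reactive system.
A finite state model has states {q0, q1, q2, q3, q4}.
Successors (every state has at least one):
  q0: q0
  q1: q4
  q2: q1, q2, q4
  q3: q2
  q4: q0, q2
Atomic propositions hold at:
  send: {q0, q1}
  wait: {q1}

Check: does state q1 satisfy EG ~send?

No

Sat(~send) = {q2, q3, q4}
EG ~send: greatest fixpoint, start Z0 = {q2, q3, q4}, keep only states in Sat with some successor in Z. Already a fixed point.
Sat(EG ~send) = {q2, q3, q4}
q1 ∉ Sat(EG ~send) = {q2, q3, q4}, so the formula does not hold at q1.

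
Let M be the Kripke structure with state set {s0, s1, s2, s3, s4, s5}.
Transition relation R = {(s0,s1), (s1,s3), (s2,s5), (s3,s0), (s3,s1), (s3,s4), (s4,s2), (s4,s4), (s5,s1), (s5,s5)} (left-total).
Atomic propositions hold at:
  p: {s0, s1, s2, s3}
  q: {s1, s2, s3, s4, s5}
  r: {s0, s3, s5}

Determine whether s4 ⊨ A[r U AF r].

No

AF r: least fixpoint, start Z0 = {s0, s3, s5}, add states with every successor in Z. Z1 = {s0, s1, s2, s3, s5}; fixed.
Sat(AF r) = {s0, s1, s2, s3, s5}
A[r U AF r]: least fixpoint, start Z0 = Sat(AF r) = {s0, s1, s2, s3, s5}, add states in Sat(r) with every successor in Z. Already a fixed point.
Sat(A[r U AF r]) = {s0, s1, s2, s3, s5}
s4 ∉ Sat(A[r U AF r]) = {s0, s1, s2, s3, s5}, so the formula does not hold at s4.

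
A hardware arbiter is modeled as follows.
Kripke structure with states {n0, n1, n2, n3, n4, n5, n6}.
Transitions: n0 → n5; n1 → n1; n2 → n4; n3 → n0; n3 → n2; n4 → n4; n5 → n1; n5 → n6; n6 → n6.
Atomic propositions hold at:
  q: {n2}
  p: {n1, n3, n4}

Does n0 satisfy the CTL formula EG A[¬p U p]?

Sat(¬p) = {n0, n2, n5, n6}
A[¬p U p]: least fixpoint, start Z0 = Sat(p) = {n1, n3, n4}, add states in Sat(¬p) with every successor in Z. Z1 = {n1, n2, n3, n4}; fixed.
Sat(A[¬p U p]) = {n1, n2, n3, n4}
EG A[¬p U p]: greatest fixpoint, start Z0 = {n1, n2, n3, n4}, keep only states in Sat with some successor in Z. Already a fixed point.
Sat(EG A[¬p U p]) = {n1, n2, n3, n4}
n0 ∉ Sat(EG A[¬p U p]) = {n1, n2, n3, n4}, so the formula does not hold at n0.

No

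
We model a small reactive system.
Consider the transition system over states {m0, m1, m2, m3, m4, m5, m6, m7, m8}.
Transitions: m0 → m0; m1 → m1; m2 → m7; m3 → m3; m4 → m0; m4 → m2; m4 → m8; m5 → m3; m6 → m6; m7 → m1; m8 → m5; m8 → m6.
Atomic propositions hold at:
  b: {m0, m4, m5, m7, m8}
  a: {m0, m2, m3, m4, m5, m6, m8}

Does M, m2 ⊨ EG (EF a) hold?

No

EF a: least fixpoint, start Z0 = {m0, m2, m3, m4, m5, m6, m8}, add states with some successor in Z. Already a fixed point.
Sat(EF a) = {m0, m2, m3, m4, m5, m6, m8}
EG (EF a): greatest fixpoint, start Z0 = {m0, m2, m3, m4, m5, m6, m8}, keep only states in Sat with some successor in Z. Z1 = {m0, m3, m4, m5, m6, m8}; fixed.
Sat(EG (EF a)) = {m0, m3, m4, m5, m6, m8}
m2 ∉ Sat(EG (EF a)) = {m0, m3, m4, m5, m6, m8}, so the formula does not hold at m2.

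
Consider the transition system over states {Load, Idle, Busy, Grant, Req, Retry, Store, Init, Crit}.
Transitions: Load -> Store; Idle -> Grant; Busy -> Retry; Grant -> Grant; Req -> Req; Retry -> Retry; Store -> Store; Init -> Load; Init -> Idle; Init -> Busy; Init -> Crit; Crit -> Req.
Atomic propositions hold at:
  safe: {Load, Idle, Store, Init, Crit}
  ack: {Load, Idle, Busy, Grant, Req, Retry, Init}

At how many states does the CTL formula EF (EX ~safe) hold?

7

Sat(~safe) = {Busy, Grant, Req, Retry}
Sat(EX ~safe) = {s : some successor in {Busy, Grant, Req, Retry}} = {Idle, Busy, Grant, Req, Retry, Init, Crit}
EF (EX ~safe): least fixpoint, start Z0 = {Idle, Busy, Grant, Req, Retry, Init, Crit}, add states with some successor in Z. Already a fixed point.
Sat(EF (EX ~safe)) = {Idle, Busy, Grant, Req, Retry, Init, Crit}
|Sat(EF (EX ~safe))| = |{Idle, Busy, Grant, Req, Retry, Init, Crit}| = 7.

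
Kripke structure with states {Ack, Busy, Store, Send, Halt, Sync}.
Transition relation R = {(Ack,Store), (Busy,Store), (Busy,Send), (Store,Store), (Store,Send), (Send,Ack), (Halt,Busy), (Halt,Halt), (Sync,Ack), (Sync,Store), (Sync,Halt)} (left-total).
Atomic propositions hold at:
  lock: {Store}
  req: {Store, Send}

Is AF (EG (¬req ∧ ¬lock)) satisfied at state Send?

Sat(¬req) = {Ack, Busy, Halt, Sync}
Sat(¬lock) = {Ack, Busy, Send, Halt, Sync}
Sat(¬req ∧ ¬lock) = {Ack, Busy, Halt, Sync}
EG (¬req ∧ ¬lock): greatest fixpoint, start Z0 = {Ack, Busy, Halt, Sync}, keep only states in Sat with some successor in Z. Z1 = {Halt, Sync}; fixed.
Sat(EG (¬req ∧ ¬lock)) = {Halt, Sync}
AF (EG (¬req ∧ ¬lock)): least fixpoint, start Z0 = {Halt, Sync}, add states with every successor in Z. Already a fixed point.
Sat(AF (EG (¬req ∧ ¬lock))) = {Halt, Sync}
Send ∉ Sat(AF (EG (¬req ∧ ¬lock))) = {Halt, Sync}, so the formula does not hold at Send.

No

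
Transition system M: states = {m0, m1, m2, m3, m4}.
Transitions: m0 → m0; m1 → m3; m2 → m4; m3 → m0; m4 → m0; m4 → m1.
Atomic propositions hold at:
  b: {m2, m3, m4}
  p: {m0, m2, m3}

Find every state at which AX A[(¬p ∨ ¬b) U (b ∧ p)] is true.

Sat(¬p) = {m1, m4}
Sat(¬b) = {m0, m1}
Sat(¬p ∨ ¬b) = {m0, m1, m4}
Sat(b ∧ p) = {m2, m3}
A[(¬p ∨ ¬b) U (b ∧ p)]: least fixpoint, start Z0 = Sat((b ∧ p)) = {m2, m3}, add states in Sat(¬p ∨ ¬b) with every successor in Z. Z1 = {m1, m2, m3}; fixed.
Sat(A[(¬p ∨ ¬b) U (b ∧ p)]) = {m1, m2, m3}
Sat(AX A[(¬p ∨ ¬b) U (b ∧ p)]) = {s : every successor in {m1, m2, m3}} = {m1}

{m1}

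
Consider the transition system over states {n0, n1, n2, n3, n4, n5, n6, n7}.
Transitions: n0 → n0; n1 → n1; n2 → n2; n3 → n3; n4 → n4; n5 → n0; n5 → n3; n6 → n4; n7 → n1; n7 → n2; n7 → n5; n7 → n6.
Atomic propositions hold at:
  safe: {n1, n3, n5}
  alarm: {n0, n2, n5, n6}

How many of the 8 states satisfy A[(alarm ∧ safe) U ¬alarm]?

4

Sat(alarm ∧ safe) = {n5}
Sat(¬alarm) = {n1, n3, n4, n7}
A[(alarm ∧ safe) U ¬alarm]: least fixpoint, start Z0 = Sat(¬alarm) = {n1, n3, n4, n7}, add states in Sat(alarm ∧ safe) with every successor in Z. Already a fixed point.
Sat(A[(alarm ∧ safe) U ¬alarm]) = {n1, n3, n4, n7}
|Sat(A[(alarm ∧ safe) U ¬alarm])| = |{n1, n3, n4, n7}| = 4.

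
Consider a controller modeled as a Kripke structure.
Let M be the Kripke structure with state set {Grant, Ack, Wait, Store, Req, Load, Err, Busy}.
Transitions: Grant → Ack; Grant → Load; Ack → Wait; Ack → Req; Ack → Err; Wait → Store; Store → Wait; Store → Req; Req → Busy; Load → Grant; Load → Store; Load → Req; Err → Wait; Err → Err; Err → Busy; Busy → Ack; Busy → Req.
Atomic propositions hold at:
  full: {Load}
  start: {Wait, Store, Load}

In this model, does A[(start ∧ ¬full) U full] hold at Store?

Sat(¬full) = {Grant, Ack, Wait, Store, Req, Err, Busy}
Sat(start ∧ ¬full) = {Wait, Store}
A[(start ∧ ¬full) U full]: least fixpoint, start Z0 = Sat(full) = {Load}, add states in Sat(start ∧ ¬full) with every successor in Z. Already a fixed point.
Sat(A[(start ∧ ¬full) U full]) = {Load}
Store ∉ Sat(A[(start ∧ ¬full) U full]) = {Load}, so the formula does not hold at Store.

No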